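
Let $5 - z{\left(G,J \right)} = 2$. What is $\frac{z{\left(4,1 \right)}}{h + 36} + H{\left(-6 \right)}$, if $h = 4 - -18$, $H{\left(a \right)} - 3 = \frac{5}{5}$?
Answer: $\frac{235}{58} \approx 4.0517$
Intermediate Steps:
$H{\left(a \right)} = 4$ ($H{\left(a \right)} = 3 + \frac{5}{5} = 3 + 5 \cdot \frac{1}{5} = 3 + 1 = 4$)
$z{\left(G,J \right)} = 3$ ($z{\left(G,J \right)} = 5 - 2 = 3$)
$h = 22$ ($h = 4 + 18 = 22$)
$\frac{z{\left(4,1 \right)}}{h + 36} + H{\left(-6 \right)} = \frac{1}{22 + 36} \cdot 3 + 4 = \frac{1}{58} \cdot 3 + 4 = \frac{3}{58} + 4 = \frac{235}{58}$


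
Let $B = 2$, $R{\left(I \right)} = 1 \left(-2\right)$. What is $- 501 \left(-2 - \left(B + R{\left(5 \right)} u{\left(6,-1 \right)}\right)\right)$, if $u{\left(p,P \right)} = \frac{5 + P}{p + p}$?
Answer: $1670$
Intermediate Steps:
$R{\left(I \right)} = -2$
$u{\left(p,P \right)} = \frac{5 + P}{2 p}$
$- 501 \left(-2 - \left(B + R{\left(5 \right)} u{\left(6,-1 \right)}\right)\right) = - 501 \left(-2 - \left(2 - 2 \frac{5 - 1}{2 \cdot 6}\right)\right) = - 501 \left(-2 - \left(2 - 2 \cdot \frac{1}{2} \cdot \frac{1}{6} \cdot 4\right)\right) = - 501 \left(-2 - \left(2 - \frac{2}{3}\right)\right) = - 501 \left(-2 - \frac{4}{3}\right) = - \frac{501 \left(-10\right)}{3} = \left(-1\right) \left(-1670\right) = 1670$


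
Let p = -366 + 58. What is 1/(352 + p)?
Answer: 1/44 ≈ 0.022727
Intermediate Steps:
p = -308
1/(352 + p) = 1/(352 - 308) = 1/44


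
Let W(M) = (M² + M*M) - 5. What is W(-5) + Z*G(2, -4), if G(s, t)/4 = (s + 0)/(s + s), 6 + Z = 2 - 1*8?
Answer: 21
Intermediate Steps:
Z = -12 (Z = -6 + (2 - 1*8) = -6 + (2 - 8) = -6 - 6 = -12)
G(s, t) = 2 (G(s, t) = 4*((s + 0)/(s + s)) = 4*(s/((2*s))) = 4*(s*(1/(2*s))) = 4*(½) = 2)
W(M) = -5 + 2*M² (W(M) = (M² + M²) - 5 = 2*M² - 5 = -5 + 2*M²)
W(-5) + Z*G(2, -4) = (-5 + 2*(-5)²) - 12*2 = (-5 + 2*25) - 24 = (-5 + 50) - 24 = 45 - 24 = 21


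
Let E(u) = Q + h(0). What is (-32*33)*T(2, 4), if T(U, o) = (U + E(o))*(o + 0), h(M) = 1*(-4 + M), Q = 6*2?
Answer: -42240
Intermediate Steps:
Q = 12
h(M) = -4 + M
E(u) = 8 (E(u) = 12 + (-4 + 0) = 12 - 4 = 8)
T(U, o) = o*(8 + U) (T(U, o) = (U + 8)*(o + 0) = (8 + U)*o = o*(8 + U))
(-32*33)*T(2, 4) = (-32*33)*(4*(8 + 2)) = -4224*10 = -1056*40 = -42240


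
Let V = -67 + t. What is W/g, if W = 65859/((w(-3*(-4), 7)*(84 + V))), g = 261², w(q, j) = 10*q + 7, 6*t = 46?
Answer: 757/2452878 ≈ 0.00030862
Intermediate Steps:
t = 23/3 (t = (⅙)*46 = 23/3 ≈ 7.6667)
w(q, j) = 7 + 10*q
V = -178/3 (V = -67 + 23/3 = -178/3 ≈ -59.333)
g = 68121
W = 197577/9398 (W = 65859/(((7 + 10*(-3*(-4)))*(84 - 178/3))) = 65859/(((7 + 10*12)*(74/3))) = 65859/(((7 + 120)*(74/3))) = 65859/((127*(74/3))) = 65859/(9398/3) = 65859*(3/9398) = 197577/9398 ≈ 21.023)
W/g = (197577/9398)/68121 = (197577/9398)*(1/68121) = 757/2452878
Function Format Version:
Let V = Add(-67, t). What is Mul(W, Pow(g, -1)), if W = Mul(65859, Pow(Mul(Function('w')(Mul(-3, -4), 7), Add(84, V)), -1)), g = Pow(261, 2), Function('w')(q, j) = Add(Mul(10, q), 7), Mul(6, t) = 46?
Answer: Rational(757, 2452878) ≈ 0.00030862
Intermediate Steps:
t = Rational(23, 3) (t = Mul(Rational(1, 6), 46) = Rational(23, 3) ≈ 7.6667)
Function('w')(q, j) = Add(7, Mul(10, q))
V = Rational(-178, 3) (V = Add(-67, Rational(23, 3)) = Rational(-178, 3) ≈ -59.333)
g = 68121
W = Rational(197577, 9398) (W = Mul(65859, Pow(Mul(Add(7, Mul(10, Mul(-3, -4))), Add(84, Rational(-178, 3))), -1)) = Mul(65859, Pow(Mul(Add(7, Mul(10, 12)), Rational(74, 3)), -1)) = Mul(65859, Pow(Mul(Add(7, 120), Rational(74, 3)), -1)) = Mul(65859, Pow(Mul(127, Rational(74, 3)), -1)) = Mul(65859, Pow(Rational(9398, 3), -1)) = Mul(65859, Rational(3, 9398)) = Rational(197577, 9398) ≈ 21.023)
Mul(W, Pow(g, -1)) = Mul(Rational(197577, 9398), Pow(68121, -1)) = Mul(Rational(197577, 9398), Rational(1, 68121)) = Rational(757, 2452878)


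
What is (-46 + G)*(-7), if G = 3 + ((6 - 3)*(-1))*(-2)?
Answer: 259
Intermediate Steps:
G = 9 (G = 3 + (3*(-1))*(-2) = 3 - 3*(-2) = 3 + 6 = 9)
(-46 + G)*(-7) = (-46 + 9)*(-7) = -37*(-7) = 259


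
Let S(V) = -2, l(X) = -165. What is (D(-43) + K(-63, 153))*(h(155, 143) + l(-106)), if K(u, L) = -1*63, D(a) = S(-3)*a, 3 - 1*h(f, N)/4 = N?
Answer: -16675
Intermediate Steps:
h(f, N) = 12 - 4*N
D(a) = -2*a
K(u, L) = -63
(D(-43) + K(-63, 153))*(h(155, 143) + l(-106)) = (-2*(-43) - 63)*((12 - 4*143) - 165) = (86 - 63)*((12 - 572) - 165) = 23*(-560 - 165) = 23*(-725) = -16675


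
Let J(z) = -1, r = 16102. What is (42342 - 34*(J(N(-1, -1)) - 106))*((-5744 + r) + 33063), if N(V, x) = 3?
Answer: 1996497580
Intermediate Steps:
(42342 - 34*(J(N(-1, -1)) - 106))*((-5744 + r) + 33063) = (42342 - 34*(-1 - 106))*((-5744 + 16102) + 33063) = (42342 - 34*(-107))*(10358 + 33063) = (42342 + 3638)*43421 = 45980*43421 = 1996497580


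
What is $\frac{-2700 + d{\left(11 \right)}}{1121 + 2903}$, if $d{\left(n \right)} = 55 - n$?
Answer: $- \frac{332}{503} \approx -0.66004$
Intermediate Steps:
$\frac{-2700 + d{\left(11 \right)}}{1121 + 2903} = \frac{-2700 + \left(55 - 11\right)}{1121 + 2903} = \frac{-2700 + \left(55 - 11\right)}{4024} = \left(-2700 + 44\right) \frac{1}{4024} = \left(-2656\right) \frac{1}{4024} = - \frac{332}{503}$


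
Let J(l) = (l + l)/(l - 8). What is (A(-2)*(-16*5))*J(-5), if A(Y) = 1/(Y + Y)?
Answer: 200/13 ≈ 15.385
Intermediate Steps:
A(Y) = 1/(2*Y)
J(l) = 2*l/(-8 + l) (J(l) = (2*l)/(-8 + l) = 2*l/(-8 + l))
(A(-2)*(-16*5))*J(-5) = (((½)/(-2))*(-16*5))*(2*(-5)/(-8 - 5)) = (((½)*(-½))*(-80))*(2*(-5)/(-13)) = (-¼*(-80))*(2*(-5)*(-1/13)) = 20*(10/13) = 200/13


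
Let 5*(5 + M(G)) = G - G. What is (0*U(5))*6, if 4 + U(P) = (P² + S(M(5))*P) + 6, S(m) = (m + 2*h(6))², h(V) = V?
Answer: 0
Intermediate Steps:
M(G) = -5 (M(G) = -5 + (G - G)/5 = -5 + (⅕)*0 = -5 + 0 = -5)
S(m) = (12 + m)² (S(m) = (m + 2*6)² = (m + 12)² = (12 + m)²)
U(P) = 2 + P² + 49*P (U(P) = -4 + ((P² + (12 - 5)²*P) + 6) = -4 + ((P² + 7²*P) + 6) = -4 + ((P² + 49*P) + 6) = -4 + (6 + P² + 49*P) = 2 + P² + 49*P)
(0*U(5))*6 = (0*(2 + 5² + 49*5))*6 = (0*(2 + 25 + 245))*6 = (0*272)*6 = 0*6 = 0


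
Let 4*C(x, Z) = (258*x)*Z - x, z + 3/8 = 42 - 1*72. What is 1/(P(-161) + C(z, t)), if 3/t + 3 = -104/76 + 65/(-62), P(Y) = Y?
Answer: 22688/21137363 ≈ 0.0010734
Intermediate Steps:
t = -1178/2127 (t = 3/(-3 + (-104/76 + 65/(-62))) = 3/(-3 + (-104*1/76 + 65*(-1/62))) = 3/(-3 + (-26/19 - 65/62)) = 3/(-3 - 2847/1178) = 3/(-6381/1178) = 3*(-1178/6381) = -1178/2127 ≈ -0.55383)
z = -243/8 (z = -3/8 + (42 - 1*72) = -3/8 + (42 - 72) = -3/8 - 30 = -243/8 ≈ -30.375)
C(x, Z) = -x/4 + 129*Z*x/2 (C(x, Z) = ((258*x)*Z - x)/4 = (258*Z*x - x)/4 = (-x + 258*Z*x)/4 = -x/4 + 129*Z*x/2)
1/(P(-161) + C(z, t)) = 1/(-161 + (¼)*(-243/8)*(-1 + 258*(-1178/2127))) = 1/(-161 + (¼)*(-243/8)*(-1 - 101308/709)) = 1/(-161 + (¼)*(-243/8)*(-102017/709)) = 1/(-161 + 24790131/22688) = 1/(21137363/22688) = 22688/21137363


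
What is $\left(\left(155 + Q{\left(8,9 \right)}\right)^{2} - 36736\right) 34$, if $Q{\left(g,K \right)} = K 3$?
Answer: $-122808$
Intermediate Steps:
$Q{\left(g,K \right)} = 3 K$
$\left(\left(155 + Q{\left(8,9 \right)}\right)^{2} - 36736\right) 34 = \left(\left(155 + 3 \cdot 9\right)^{2} - 36736\right) 34 = \left(\left(155 + 27\right)^{2} - 36736\right) 34 = \left(182^{2} - 36736\right) 34 = \left(33124 - 36736\right) 34 = \left(-3612\right) 34 = -122808$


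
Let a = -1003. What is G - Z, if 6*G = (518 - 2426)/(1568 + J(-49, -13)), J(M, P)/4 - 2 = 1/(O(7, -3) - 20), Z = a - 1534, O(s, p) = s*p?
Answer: 81953803/32306 ≈ 2536.8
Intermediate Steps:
O(s, p) = p*s
Z = -2537 (Z = -1003 - 1534 = -2537)
J(M, P) = 324/41 (J(M, P) = 8 + 4/(-3*7 - 20) = 8 + 4/(-21 - 20) = 8 + 4/(-41) = 8 + 4*(-1/41) = 8 - 4/41 = 324/41)
G = -6519/32306 (G = ((518 - 2426)/(1568 + 324/41))/6 = (-1908/64612/41)/6 = (-1908*41/64612)/6 = (⅙)*(-19557/16153) = -6519/32306 ≈ -0.20179)
G - Z = -6519/32306 - 1*(-2537) = -6519/32306 + 2537 = 81953803/32306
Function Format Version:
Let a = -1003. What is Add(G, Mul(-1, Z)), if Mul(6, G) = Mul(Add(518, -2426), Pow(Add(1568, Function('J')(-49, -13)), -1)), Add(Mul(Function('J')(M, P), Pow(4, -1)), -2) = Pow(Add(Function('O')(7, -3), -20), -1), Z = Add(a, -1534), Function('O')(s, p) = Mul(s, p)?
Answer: Rational(81953803, 32306) ≈ 2536.8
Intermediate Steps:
Function('O')(s, p) = Mul(p, s)
Z = -2537 (Z = Add(-1003, -1534) = -2537)
Function('J')(M, P) = Rational(324, 41) (Function('J')(M, P) = Add(8, Mul(4, Pow(Add(Mul(-3, 7), -20), -1))) = Add(8, Mul(4, Pow(Add(-21, -20), -1))) = Add(8, Mul(4, Pow(-41, -1))) = Add(8, Mul(4, Rational(-1, 41))) = Add(8, Rational(-4, 41)) = Rational(324, 41))
G = Rational(-6519, 32306) (G = Mul(Rational(1, 6), Mul(Add(518, -2426), Pow(Add(1568, Rational(324, 41)), -1))) = Mul(Rational(1, 6), Mul(-1908, Pow(Rational(64612, 41), -1))) = Mul(Rational(1, 6), Mul(-1908, Rational(41, 64612))) = Mul(Rational(1, 6), Rational(-19557, 16153)) = Rational(-6519, 32306) ≈ -0.20179)
Add(G, Mul(-1, Z)) = Add(Rational(-6519, 32306), Mul(-1, -2537)) = Add(Rational(-6519, 32306), 2537) = Rational(81953803, 32306)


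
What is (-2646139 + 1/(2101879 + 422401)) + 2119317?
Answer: -1329846238159/2524280 ≈ -5.2682e+5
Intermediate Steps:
(-2646139 + 1/(2101879 + 422401)) + 2119317 = (-2646139 + 1/2524280) + 2119317 = -6679595754919/2524280 + 2119317 = -1329846238159/2524280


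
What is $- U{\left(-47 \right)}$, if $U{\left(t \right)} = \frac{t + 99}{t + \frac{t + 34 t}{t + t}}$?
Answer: $\frac{104}{59} \approx 1.7627$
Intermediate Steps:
$U{\left(t \right)} = \frac{99 + t}{\frac{35}{2} + t}$ ($U{\left(t \right)} = \frac{99 + t}{t + \frac{35 t}{2 t}} = \frac{99 + t}{t + 35 t \frac{1}{2 t}} = \frac{99 + t}{t + \frac{35}{2}} = \frac{99 + t}{\frac{35}{2} + t}$)
$- U{\left(-47 \right)} = - \frac{2 \left(99 - 47\right)}{35 + 2 \left(-47\right)} = - \frac{2 \cdot 52}{35 - 94} = - \frac{2 \cdot 52}{-59} = - \frac{2 \left(-1\right) 52}{59} = \left(-1\right) \left(- \frac{104}{59}\right) = \frac{104}{59}$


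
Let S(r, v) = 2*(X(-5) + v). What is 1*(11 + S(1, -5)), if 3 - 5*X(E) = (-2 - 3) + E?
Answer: 31/5 ≈ 6.2000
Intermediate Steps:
X(E) = 8/5 - E/5 (X(E) = ⅗ - ((-2 - 3) + E)/5 = ⅗ - (-5 + E)/5 = ⅗ + (1 - E/5) = 8/5 - E/5)
S(r, v) = 26/5 + 2*v (S(r, v) = 2*((8/5 - ⅕*(-5)) + v) = 2*((8/5 + 1) + v) = 2*(13/5 + v) = 26/5 + 2*v)
1*(11 + S(1, -5)) = 1*(11 + (26/5 + 2*(-5))) = 1*(11 + (26/5 - 10)) = 1*(11 - 24/5) = 1*(31/5) = 31/5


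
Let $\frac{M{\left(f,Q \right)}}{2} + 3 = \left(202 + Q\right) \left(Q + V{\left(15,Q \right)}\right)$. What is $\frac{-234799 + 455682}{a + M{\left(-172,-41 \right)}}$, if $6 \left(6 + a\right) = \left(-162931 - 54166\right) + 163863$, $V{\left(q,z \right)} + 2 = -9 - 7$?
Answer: $- \frac{662649}{83647} \approx -7.922$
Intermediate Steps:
$V{\left(q,z \right)} = -18$ ($V{\left(q,z \right)} = -2 - 16 = -18$)
$a = - \frac{26635}{3}$ ($a = -6 + \frac{\left(-162931 - 54166\right) + 163863}{6} = -6 + \frac{-217097 + 163863}{6} = -6 + \frac{1}{6} \left(-53234\right) = -6 - \frac{26617}{3} = - \frac{26635}{3} \approx -8878.3$)
$M{\left(f,Q \right)} = -6 + 2 \left(-18 + Q\right) \left(202 + Q\right)$ ($M{\left(f,Q \right)} = -6 + 2 \left(202 + Q\right) \left(Q - 18\right) = -6 + 2 \left(202 + Q\right) \left(-18 + Q\right) = -6 + 2 \left(-18 + Q\right) \left(202 + Q\right)$)
$\frac{-234799 + 455682}{a + M{\left(-172,-41 \right)}} = \frac{-234799 + 455682}{- \frac{26635}{3} + \left(-7278 + 2 \left(-41\right)^{2} + 368 \left(-41\right)\right)} = \frac{220883}{- \frac{26635}{3} - 19004} = \frac{220883}{- \frac{83647}{3}} = 220883 \left(- \frac{3}{83647}\right) = - \frac{662649}{83647}$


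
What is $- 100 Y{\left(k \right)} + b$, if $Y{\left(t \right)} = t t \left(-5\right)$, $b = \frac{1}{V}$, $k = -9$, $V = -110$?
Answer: $\frac{4454999}{110} \approx 40500.0$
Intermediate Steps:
$b = - \frac{1}{110}$ ($b = \frac{1}{-110} = - \frac{1}{110} \approx -0.0090909$)
$Y{\left(t \right)} = - 5 t^{2}$ ($Y{\left(t \right)} = t^{2} \left(-5\right) = - 5 t^{2}$)
$- 100 Y{\left(k \right)} + b = - 100 \left(- 5 \left(-9\right)^{2}\right) - \frac{1}{110} = - 100 \left(\left(-5\right) 81\right) - \frac{1}{110} = \left(-100\right) \left(-405\right) - \frac{1}{110} = 40500 - \frac{1}{110} = \frac{4454999}{110}$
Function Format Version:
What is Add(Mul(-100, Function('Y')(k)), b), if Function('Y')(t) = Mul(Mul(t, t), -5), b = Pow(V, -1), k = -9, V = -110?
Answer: Rational(4454999, 110) ≈ 40500.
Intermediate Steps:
b = Rational(-1, 110) (b = Pow(-110, -1) = Rational(-1, 110) ≈ -0.0090909)
Function('Y')(t) = Mul(-5, Pow(t, 2)) (Function('Y')(t) = Mul(Pow(t, 2), -5) = Mul(-5, Pow(t, 2)))
Add(Mul(-100, Function('Y')(k)), b) = Add(Mul(-100, Mul(-5, Pow(-9, 2))), Rational(-1, 110)) = Add(Mul(-100, Mul(-5, 81)), Rational(-1, 110)) = Add(Mul(-100, -405), Rational(-1, 110)) = Add(40500, Rational(-1, 110)) = Rational(4454999, 110)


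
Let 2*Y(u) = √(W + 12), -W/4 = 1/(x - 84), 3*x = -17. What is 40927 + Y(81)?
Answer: 40927 + 9*√2690/269 ≈ 40929.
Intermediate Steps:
x = -17/3 (x = (⅓)*(-17) = -17/3 ≈ -5.6667)
W = 12/269 (W = -4/(-17/3 - 84) = -4/(-269/3) = -4*(-3/269) = 12/269 ≈ 0.044610)
Y(u) = 9*√2690/269 (Y(u) = √(12/269 + 12)/2 = √(3240/269)/2 = (18*√2690/269)/2 = 9*√2690/269)
40927 + Y(81) = 40927 + 9*√2690/269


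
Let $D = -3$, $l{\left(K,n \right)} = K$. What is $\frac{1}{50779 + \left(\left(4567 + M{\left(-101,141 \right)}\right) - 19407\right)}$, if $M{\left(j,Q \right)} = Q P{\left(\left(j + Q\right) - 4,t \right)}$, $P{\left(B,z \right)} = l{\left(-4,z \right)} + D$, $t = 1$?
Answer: $\frac{1}{34952} \approx 2.8611 \cdot 10^{-5}$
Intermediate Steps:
$P{\left(B,z \right)} = -7$ ($P{\left(B,z \right)} = -4 - 3 = -7$)
$M{\left(j,Q \right)} = - 7 Q$ ($M{\left(j,Q \right)} = Q \left(-7\right) = - 7 Q$)
$\frac{1}{50779 + \left(\left(4567 + M{\left(-101,141 \right)}\right) - 19407\right)} = \frac{1}{50779 + \left(\left(4567 - 987\right) - 19407\right)} = \frac{1}{50779 + \left(3580 - 19407\right)} = \frac{1}{50779 - 15827} = \frac{1}{34952}$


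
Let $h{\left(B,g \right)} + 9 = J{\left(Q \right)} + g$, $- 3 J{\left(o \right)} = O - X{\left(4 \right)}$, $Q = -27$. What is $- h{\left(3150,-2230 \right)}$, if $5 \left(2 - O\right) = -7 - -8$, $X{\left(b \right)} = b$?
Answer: $\frac{33574}{15} \approx 2238.3$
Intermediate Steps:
$O = \frac{9}{5}$ ($O = 2 - \frac{-7 - -8}{5} = 2 - \frac{-7 + 8}{5} = 2 - \frac{1}{5} = \frac{9}{5} \approx 1.8$)
$J{\left(o \right)} = \frac{11}{15}$ ($J{\left(o \right)} = - \frac{\frac{9}{5} - 4}{3} = \left(- \frac{1}{3}\right) \left(- \frac{11}{5}\right) = \frac{11}{15}$)
$h{\left(B,g \right)} = - \frac{124}{15} + g$ ($h{\left(B,g \right)} = -9 + \left(\frac{11}{15} + g\right) = - \frac{124}{15} + g$)
$- h{\left(3150,-2230 \right)} = - (- \frac{124}{15} - 2230) = \left(-1\right) \left(- \frac{33574}{15}\right) = \frac{33574}{15}$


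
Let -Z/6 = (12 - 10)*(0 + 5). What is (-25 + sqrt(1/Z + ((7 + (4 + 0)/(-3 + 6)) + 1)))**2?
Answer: (750 - sqrt(8385))**2/900 ≈ 481.70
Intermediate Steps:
Z = -60 (Z = -6*(12 - 10)*(0 + 5) = -12*5 = -6*10 = -60)
(-25 + sqrt(1/Z + ((7 + (4 + 0)/(-3 + 6)) + 1)))**2 = (-25 + sqrt(1/(-60) + ((7 + (4 + 0)/(-3 + 6)) + 1)))**2 = (-25 + sqrt(-1/60 + ((7 + 4/3) + 1)))**2 = (-25 + sqrt(-1/60 + (25/3 + 1)))**2 = (-25 + sqrt(-1/60 + 28/3))**2 = (-25 + sqrt(559/60))**2 = (-25 + sqrt(8385)/30)**2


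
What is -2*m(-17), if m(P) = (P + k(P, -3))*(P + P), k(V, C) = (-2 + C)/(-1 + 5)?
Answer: -1241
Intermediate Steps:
k(V, C) = -½ + C/4 (k(V, C) = (-2 + C)/4 = (-2 + C)*(¼) = -½ + C/4)
m(P) = 2*P*(-5/4 + P) (m(P) = (P + (-½ + (¼)*(-3)))*(P + P) = (P + (-½ - ¾))*(2*P) = (P - 5/4)*(2*P) = (-5/4 + P)*(2*P) = 2*P*(-5/4 + P))
-2*m(-17) = -(-17)*(-5 + 4*(-17)) = -(-17)*(-5 - 68) = -(-17)*(-73) = -2*1241/2 = -1241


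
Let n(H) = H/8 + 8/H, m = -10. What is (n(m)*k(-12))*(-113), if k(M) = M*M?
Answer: 166788/5 ≈ 33358.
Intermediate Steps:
n(H) = 8/H + H/8 (n(H) = H*(⅛) + 8/H = H/8 + 8/H = 8/H + H/8)
k(M) = M²
(n(m)*k(-12))*(-113) = ((8/(-10) + (⅛)*(-10))*(-12)²)*(-113) = ((8*(-⅒) - 5/4)*144)*(-113) = ((-⅘ - 5/4)*144)*(-113) = -41/20*144*(-113) = -1476/5*(-113) = 166788/5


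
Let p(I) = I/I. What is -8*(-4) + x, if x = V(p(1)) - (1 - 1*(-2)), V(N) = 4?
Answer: 33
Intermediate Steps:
p(I) = 1
x = 1 (x = 4 - (1 - 1*(-2)) = 4 - (1 + 2) = 4 - 1*3 = 4 - 3 = 1)
-8*(-4) + x = -8*(-4) + 1 = 32 + 1 = 33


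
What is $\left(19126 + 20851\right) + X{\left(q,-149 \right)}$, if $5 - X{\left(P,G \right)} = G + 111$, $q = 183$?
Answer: $40020$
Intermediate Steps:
$X{\left(P,G \right)} = -106 - G$ ($X{\left(P,G \right)} = 5 - \left(G + 111\right) = 5 - \left(111 + G\right) = -106 - G$)
$\left(19126 + 20851\right) + X{\left(q,-149 \right)} = \left(19126 + 20851\right) - -43 = 39977 + \left(-106 + 149\right) = 39977 + 43 = 40020$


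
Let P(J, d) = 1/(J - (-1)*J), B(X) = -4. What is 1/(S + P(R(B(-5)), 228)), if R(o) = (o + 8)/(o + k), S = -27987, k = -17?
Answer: -8/223917 ≈ -3.5728e-5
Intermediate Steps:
R(o) = (8 + o)/(-17 + o) (R(o) = (o + 8)/(o - 17) = (8 + o)/(-17 + o))
P(J, d) = 1/(2*J) (P(J, d) = 1/(J + J) = 1/(2*J))
1/(S + P(R(B(-5)), 228)) = 1/(-27987 + 1/(2*(((8 - 4)/(-17 - 4))))) = 1/(-27987 + 1/(2*((4/(-21))))) = 1/(-27987 + 1/(2*((-1/21*4)))) = 1/(-27987 + 1/(2*(-4/21))) = 1/(-27987 + (½)*(-21/4)) = 1/(-27987 - 21/8) = 1/(-223917/8) = -8/223917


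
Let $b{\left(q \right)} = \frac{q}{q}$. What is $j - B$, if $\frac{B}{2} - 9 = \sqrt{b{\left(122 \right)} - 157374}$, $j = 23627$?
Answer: $23609 - 2 i \sqrt{157373} \approx 23609.0 - 793.41 i$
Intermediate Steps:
$b{\left(q \right)} = 1$
$B = 18 + 2 i \sqrt{157373}$ ($B = 18 + 2 \sqrt{1 - 157374} = 18 + 2 \sqrt{-157373} = 18 + 2 i \sqrt{157373} \approx 18.0 + 793.41 i$)
$j - B = 23627 - \left(18 + 2 i \sqrt{157373}\right) = 23609 - 2 i \sqrt{157373}$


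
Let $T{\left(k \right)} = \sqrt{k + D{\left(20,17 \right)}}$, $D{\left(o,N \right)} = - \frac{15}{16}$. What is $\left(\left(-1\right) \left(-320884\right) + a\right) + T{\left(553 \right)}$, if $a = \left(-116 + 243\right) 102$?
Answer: $333838 + \frac{11 \sqrt{73}}{4} \approx 3.3386 \cdot 10^{5}$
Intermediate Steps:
$D{\left(o,N \right)} = - \frac{15}{16}$ ($D{\left(o,N \right)} = \left(-15\right) \frac{1}{16} = - \frac{15}{16}$)
$a = 12954$ ($a = 127 \cdot 102 = 12954$)
$T{\left(k \right)} = \sqrt{- \frac{15}{16} + k}$ ($T{\left(k \right)} = \sqrt{k - \frac{15}{16}} = \sqrt{- \frac{15}{16} + k}$)
$\left(\left(-1\right) \left(-320884\right) + a\right) + T{\left(553 \right)} = \left(\left(-1\right) \left(-320884\right) + 12954\right) + \frac{\sqrt{-15 + 16 \cdot 553}}{4} = \left(320884 + 12954\right) + \frac{\sqrt{-15 + 8848}}{4} = 333838 + \frac{\sqrt{8833}}{4} = 333838 + \frac{11 \sqrt{73}}{4}$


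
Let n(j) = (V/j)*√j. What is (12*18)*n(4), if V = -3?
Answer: -324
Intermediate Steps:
n(j) = -3/√j (n(j) = (-3/j)*√j = -3/√j)
(12*18)*n(4) = (12*18)*(-3/√4) = 216*(-3*½) = 216*(-3/2) = -324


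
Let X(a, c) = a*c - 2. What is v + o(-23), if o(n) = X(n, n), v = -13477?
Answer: -12950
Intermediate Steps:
X(a, c) = -2 + a*c
o(n) = -2 + n**2 (o(n) = -2 + n*n = -2 + n**2)
v + o(-23) = -13477 + (-2 + (-23)**2) = -13477 + (-2 + 529) = -13477 + 527 = -12950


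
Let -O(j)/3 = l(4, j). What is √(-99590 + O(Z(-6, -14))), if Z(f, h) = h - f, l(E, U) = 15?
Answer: I*√99635 ≈ 315.65*I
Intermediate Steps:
O(j) = -45 (O(j) = -3*15 = -45)
√(-99590 + O(Z(-6, -14))) = √(-99590 - 45) = √(-99635) = I*√99635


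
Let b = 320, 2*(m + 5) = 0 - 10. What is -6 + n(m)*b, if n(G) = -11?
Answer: -3526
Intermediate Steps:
m = -10 (m = -5 + (0 - 10)/2 = -5 + (½)*(-10) = -5 - 5 = -10)
-6 + n(m)*b = -6 - 11*320 = -6 - 3520 = -3526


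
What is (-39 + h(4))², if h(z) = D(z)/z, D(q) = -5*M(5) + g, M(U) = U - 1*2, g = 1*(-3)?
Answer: 7569/4 ≈ 1892.3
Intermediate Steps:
g = -3
M(U) = -2 + U (M(U) = U - 2 = -2 + U)
D(q) = -18 (D(q) = -5*(-2 + 5) - 3 = -5*3 - 3 = -15 - 3 = -18)
h(z) = -18/z
(-39 + h(4))² = (-39 - 18/4)² = (-39 - 18*¼)² = (-39 - 9/2)² = (-87/2)² = 7569/4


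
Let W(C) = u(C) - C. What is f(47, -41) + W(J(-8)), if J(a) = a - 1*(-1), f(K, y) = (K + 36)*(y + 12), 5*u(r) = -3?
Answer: -12003/5 ≈ -2400.6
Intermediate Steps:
u(r) = -⅗ (u(r) = (⅕)*(-3) = -⅗)
f(K, y) = (12 + y)*(36 + K) (f(K, y) = (36 + K)*(12 + y) = (12 + y)*(36 + K))
J(a) = 1 + a (J(a) = a + 1 = 1 + a)
W(C) = -⅗ - C
f(47, -41) + W(J(-8)) = (432 + 12*47 + 36*(-41) + 47*(-41)) + (-⅗ - (1 - 8)) = (432 + 564 - 1476 - 1927) + (-⅗ - 1*(-7)) = -2407 + (-⅗ + 7) = -2407 + 32/5 = -12003/5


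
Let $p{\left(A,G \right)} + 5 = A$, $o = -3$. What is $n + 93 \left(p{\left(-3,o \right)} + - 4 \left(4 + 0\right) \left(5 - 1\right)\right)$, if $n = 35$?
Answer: $-6661$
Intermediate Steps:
$p{\left(A,G \right)} = -5 + A$
$n + 93 \left(p{\left(-3,o \right)} + - 4 \left(4 + 0\right) \left(5 - 1\right)\right) = 35 + 93 \left(\left(-5 - 3\right) + - 4 \left(4 + 0\right) \left(5 - 1\right)\right) = 35 + 93 \left(-8 + \left(-4\right) 4 \left(5 - 1\right)\right) = 35 + 93 \left(-8 - 64\right) = 35 + 93 \left(-72\right) = 35 - 6696 = -6661$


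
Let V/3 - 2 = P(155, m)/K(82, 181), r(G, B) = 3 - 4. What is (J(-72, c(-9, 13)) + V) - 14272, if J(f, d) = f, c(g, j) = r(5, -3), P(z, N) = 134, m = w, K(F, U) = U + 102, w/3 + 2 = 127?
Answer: -4057252/283 ≈ -14337.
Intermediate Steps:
w = 375 (w = -6 + 3*127 = -6 + 381 = 375)
K(F, U) = 102 + U
r(G, B) = -1
m = 375
c(g, j) = -1
V = 2100/283 (V = 6 + 3*(134/(102 + 181)) = 6 + 3*(134/283) = 6 + 402/283 = 2100/283 ≈ 7.4205)
(J(-72, c(-9, 13)) + V) - 14272 = (-72 + 2100/283) - 14272 = -18276/283 - 14272 = -4057252/283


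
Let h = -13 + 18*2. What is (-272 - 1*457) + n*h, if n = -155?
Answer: -4294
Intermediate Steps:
h = 23 (h = -13 + 36 = 23)
(-272 - 1*457) + n*h = (-272 - 1*457) - 155*23 = (-272 - 457) - 3565 = -729 - 3565 = -4294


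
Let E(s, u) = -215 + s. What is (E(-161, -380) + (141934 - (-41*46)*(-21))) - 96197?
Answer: 5755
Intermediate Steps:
(E(-161, -380) + (141934 - (-41*46)*(-21))) - 96197 = ((-215 - 161) + (141934 - (-41*46)*(-21))) - 96197 = (-376 + (141934 - (-1886)*(-21))) - 96197 = (-376 + (141934 - 1*39606)) - 96197 = (-376 + (141934 - 39606)) - 96197 = (-376 + 102328) - 96197 = 101952 - 96197 = 5755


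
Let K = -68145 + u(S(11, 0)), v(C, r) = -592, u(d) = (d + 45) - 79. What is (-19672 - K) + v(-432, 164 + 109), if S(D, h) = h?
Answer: 47915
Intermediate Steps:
u(d) = -34 + d (u(d) = (45 + d) - 79 = -34 + d)
K = -68179 (K = -68145 + (-34 + 0) = -68145 - 34 = -68179)
(-19672 - K) + v(-432, 164 + 109) = (-19672 - 1*(-68179)) - 592 = (-19672 + 68179) - 592 = 48507 - 592 = 47915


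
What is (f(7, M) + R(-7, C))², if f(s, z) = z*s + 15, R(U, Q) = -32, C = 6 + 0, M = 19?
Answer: 13456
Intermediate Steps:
C = 6
f(s, z) = 15 + s*z (f(s, z) = s*z + 15 = 15 + s*z)
(f(7, M) + R(-7, C))² = ((15 + 7*19) - 32)² = ((15 + 133) - 32)² = (148 - 32)² = 116² = 13456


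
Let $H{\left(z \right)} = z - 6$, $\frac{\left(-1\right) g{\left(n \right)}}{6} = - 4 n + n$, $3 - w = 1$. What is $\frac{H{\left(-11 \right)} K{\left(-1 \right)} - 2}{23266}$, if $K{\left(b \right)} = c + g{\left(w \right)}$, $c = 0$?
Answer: $- \frac{307}{11633} \approx -0.02639$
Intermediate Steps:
$w = 2$ ($w = 3 - 1 = 2$)
$g{\left(n \right)} = 18 n$ ($g{\left(n \right)} = - 6 \left(- 4 n + n\right) = - 6 \left(- 3 n\right) = 18 n$)
$H{\left(z \right)} = -6 + z$ ($H{\left(z \right)} = z - 6 = -6 + z$)
$K{\left(b \right)} = 36$ ($K{\left(b \right)} = 0 + 18 \cdot 2 = 0 + 36 = 36$)
$\frac{H{\left(-11 \right)} K{\left(-1 \right)} - 2}{23266} = \frac{\left(-6 - 11\right) 36 - 2}{23266} = \left(\left(-17\right) 36 - 2\right) \frac{1}{23266} = \left(-612 - 2\right) \frac{1}{23266} = \left(-614\right) \frac{1}{23266} = - \frac{307}{11633}$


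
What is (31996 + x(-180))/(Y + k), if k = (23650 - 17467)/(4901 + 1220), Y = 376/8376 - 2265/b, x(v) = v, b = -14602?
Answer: 2977330067214384/113244003431 ≈ 26291.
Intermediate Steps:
Y = 3057749/15288294 (Y = 376/8376 - 2265/(-14602) = 376*(1/8376) - 2265*(-1/14602) = 47/1047 + 2265/14602 = 3057749/15288294 ≈ 0.20001)
k = 6183/6121 ≈ 1.0101
(31996 + x(-180))/(Y + k) = (31996 - 180)/(3057749/15288294 + 6183/6121) = 31816/(113244003431/93579647574) = 31816*(93579647574/113244003431) = 2977330067214384/113244003431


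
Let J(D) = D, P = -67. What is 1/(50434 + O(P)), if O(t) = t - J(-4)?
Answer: 1/50371 ≈ 1.9853e-5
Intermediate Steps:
O(t) = 4 + t (O(t) = t - 1*(-4) = t + 4 = 4 + t)
1/(50434 + O(P)) = 1/(50434 + (4 - 67)) = 1/(50434 - 63) = 1/50371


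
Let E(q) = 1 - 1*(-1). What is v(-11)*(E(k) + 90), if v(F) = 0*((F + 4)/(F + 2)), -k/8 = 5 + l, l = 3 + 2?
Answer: 0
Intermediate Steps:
l = 5
k = -80 (k = -8*(5 + 5) = -8*10 = -80)
E(q) = 2 (E(q) = 1 + 1 = 2)
v(F) = 0 (v(F) = 0*((4 + F)/(2 + F)) = 0)
v(-11)*(E(k) + 90) = 0*(2 + 90) = 0*92 = 0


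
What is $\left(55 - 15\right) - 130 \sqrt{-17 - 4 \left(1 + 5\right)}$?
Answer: $40 - 130 i \sqrt{41} \approx 40.0 - 832.41 i$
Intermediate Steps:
$\left(55 - 15\right) - 130 \sqrt{-17 - 4 \left(1 + 5\right)} = \left(55 - 15\right) - 130 \sqrt{-17 - 24} = 40 - 130 \sqrt{-17 - 24} = 40 - 130 \sqrt{-41} = 40 - 130 i \sqrt{41}$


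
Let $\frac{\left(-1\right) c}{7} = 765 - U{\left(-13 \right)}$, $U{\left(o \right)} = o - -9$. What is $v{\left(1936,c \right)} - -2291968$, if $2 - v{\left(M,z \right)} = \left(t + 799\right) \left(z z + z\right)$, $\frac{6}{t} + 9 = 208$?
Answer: $- \frac{4606184351112}{199} \approx -2.3147 \cdot 10^{10}$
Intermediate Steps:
$t = \frac{6}{199}$ ($t = \frac{6}{-9 + 208} = \frac{6}{199} \approx 0.030151$)
$U{\left(o \right)} = 9 + o$ ($U{\left(o \right)} = o + 9 = 9 + o$)
$c = -5383$ ($c = - 7 \left(765 - \left(9 - 13\right)\right) = - 7 \left(765 - -4\right) = - 7 \left(765 + 4\right) = \left(-7\right) 769 = -5383$)
$v{\left(M,z \right)} = 2 - \frac{159007 z}{199} - \frac{159007 z^{2}}{199}$ ($v{\left(M,z \right)} = 2 - \left(\frac{6}{199} + 799\right) \left(z z + z\right) = 2 - \frac{159007 \left(z^{2} + z\right)}{199} = 2 - \frac{159007 \left(z + z^{2}\right)}{199} = 2 - \left(\frac{159007 z}{199} + \frac{159007 z^{2}}{199}\right) = 2 - \frac{159007 z}{199} - \frac{159007 z^{2}}{199}$)
$v{\left(1936,c \right)} - -2291968 = \left(2 - - \frac{855934681}{199} - \frac{159007 \left(-5383\right)^{2}}{199}\right) - -2291968 = \left(2 + \frac{855934681}{199} - \frac{4607496387823}{199}\right) + 2291968 = - \frac{4606640452744}{199} + 2291968 = - \frac{4606184351112}{199}$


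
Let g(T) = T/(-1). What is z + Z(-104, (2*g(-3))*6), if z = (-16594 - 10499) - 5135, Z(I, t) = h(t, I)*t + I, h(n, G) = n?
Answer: -31036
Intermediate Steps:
g(T) = -T (g(T) = T*(-1) = -T)
Z(I, t) = I + t² (Z(I, t) = t*t + I = t² + I = I + t²)
z = -32228 (z = -27093 - 5135 = -32228)
z + Z(-104, (2*g(-3))*6) = -32228 + (-104 + ((2*(-1*(-3)))*6)²) = -32228 + (-104 + ((2*3)*6)²) = -32228 + (-104 + (6*6)²) = -32228 + (-104 + 36²) = -32228 + (-104 + 1296) = -32228 + 1192 = -31036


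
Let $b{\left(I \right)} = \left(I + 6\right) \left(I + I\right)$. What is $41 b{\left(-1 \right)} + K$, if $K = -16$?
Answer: $-426$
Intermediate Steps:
$b{\left(I \right)} = 2 I \left(6 + I\right)$ ($b{\left(I \right)} = \left(6 + I\right) 2 I = 2 I \left(6 + I\right)$)
$41 b{\left(-1 \right)} + K = 41 \cdot 2 \left(-1\right) \left(6 - 1\right) - 16 = 41 \cdot 2 \left(-1\right) 5 - 16 = 41 \left(-10\right) - 16 = -410 - 16 = -426$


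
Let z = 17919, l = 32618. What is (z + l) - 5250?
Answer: 45287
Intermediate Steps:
(z + l) - 5250 = (17919 + 32618) - 5250 = 50537 - 5250 = 45287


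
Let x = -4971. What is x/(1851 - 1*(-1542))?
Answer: -1657/1131 ≈ -1.4651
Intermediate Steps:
x/(1851 - 1*(-1542)) = -4971/(1851 - 1*(-1542)) = -4971/(1851 + 1542) = -4971/3393 = -4971*1/3393 = -1657/1131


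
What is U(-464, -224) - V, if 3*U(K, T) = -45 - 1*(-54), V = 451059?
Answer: -451056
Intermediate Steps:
U(K, T) = 3 (U(K, T) = (-45 - 1*(-54))/3 = (-45 + 54)/3 = (⅓)*9 = 3)
U(-464, -224) - V = 3 - 1*451059 = 3 - 451059 = -451056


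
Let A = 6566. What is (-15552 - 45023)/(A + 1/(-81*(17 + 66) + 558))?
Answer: -373444875/40479389 ≈ -9.2256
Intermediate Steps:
(-15552 - 45023)/(A + 1/(-81*(17 + 66) + 558)) = (-15552 - 45023)/(6566 + 1/(-81*(17 + 66) + 558)) = -60575/(6566 + 1/(-81*83 + 558)) = -60575/(6566 + 1/(-6723 + 558)) = -60575/(6566 + 1/(-6165)) = -60575/(6566 - 1/6165) = -60575/40479389/6165 = -60575*6165/40479389 = -373444875/40479389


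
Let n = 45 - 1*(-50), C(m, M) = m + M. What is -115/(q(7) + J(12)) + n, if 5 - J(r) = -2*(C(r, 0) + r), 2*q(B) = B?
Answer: 10505/113 ≈ 92.965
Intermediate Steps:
C(m, M) = M + m
q(B) = B/2
J(r) = 5 + 4*r (J(r) = 5 - (-2)*((0 + r) + r) = 5 - (-2)*(r + r) = 5 - (-2)*2*r = 5 - (-4)*r = 5 + 4*r)
n = 95 (n = 45 + 50 = 95)
-115/(q(7) + J(12)) + n = -115/((1/2)*7 + (5 + 4*12)) + 95 = -115/(7/2 + (5 + 48)) + 95 = -115/(7/2 + 53) + 95 = -115/113/2 + 95 = -115*2/113 + 95 = -230/113 + 95 = 10505/113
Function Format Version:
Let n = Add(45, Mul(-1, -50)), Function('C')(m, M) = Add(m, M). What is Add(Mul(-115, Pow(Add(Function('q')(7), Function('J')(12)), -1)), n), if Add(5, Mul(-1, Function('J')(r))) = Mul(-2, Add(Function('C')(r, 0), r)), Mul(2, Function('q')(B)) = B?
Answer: Rational(10505, 113) ≈ 92.965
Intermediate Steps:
Function('C')(m, M) = Add(M, m)
Function('q')(B) = Mul(Rational(1, 2), B)
Function('J')(r) = Add(5, Mul(4, r)) (Function('J')(r) = Add(5, Mul(-1, Mul(-2, Add(Add(0, r), r)))) = Add(5, Mul(-1, Mul(-2, Add(r, r)))) = Add(5, Mul(-1, Mul(-2, Mul(2, r)))) = Add(5, Mul(-1, Mul(-4, r))) = Add(5, Mul(4, r)))
n = 95 (n = Add(45, 50) = 95)
Add(Mul(-115, Pow(Add(Function('q')(7), Function('J')(12)), -1)), n) = Add(Mul(-115, Pow(Add(Mul(Rational(1, 2), 7), Add(5, Mul(4, 12))), -1)), 95) = Add(Mul(-115, Pow(Add(Rational(7, 2), Add(5, 48)), -1)), 95) = Add(Mul(-115, Pow(Add(Rational(7, 2), 53), -1)), 95) = Add(Mul(-115, Pow(Rational(113, 2), -1)), 95) = Add(Mul(-115, Rational(2, 113)), 95) = Add(Rational(-230, 113), 95) = Rational(10505, 113)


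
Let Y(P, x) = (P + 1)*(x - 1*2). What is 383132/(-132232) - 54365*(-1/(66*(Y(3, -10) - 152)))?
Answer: -306153377/43636560 ≈ -7.0160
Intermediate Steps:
Y(P, x) = (1 + P)*(-2 + x) (Y(P, x) = (1 + P)*(x - 2) = (1 + P)*(-2 + x))
383132/(-132232) - 54365*(-1/(66*(Y(3, -10) - 152))) = 383132/(-132232) - 54365*(-1/(66*((-2 - 10 - 2*3 + 3*(-10)) - 152))) = 383132*(-1/132232) - 54365*(-1/(66*((-2 - 10 - 6 - 30) - 152))) = -95783/33058 - 54365*(-1/(66*(-48 - 152))) = -95783/33058 - 54365/((-66*(-200))) = -95783/33058 - 54365/13200 = -95783/33058 - 54365*1/13200 = -95783/33058 - 10873/2640 = -306153377/43636560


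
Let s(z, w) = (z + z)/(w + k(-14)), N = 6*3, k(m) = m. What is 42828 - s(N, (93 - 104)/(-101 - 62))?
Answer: 32422752/757 ≈ 42831.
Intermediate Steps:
N = 18
s(z, w) = 2*z/(-14 + w) (s(z, w) = (z + z)/(w - 14) = (2*z)/(-14 + w) = 2*z/(-14 + w))
42828 - s(N, (93 - 104)/(-101 - 62)) = 42828 - 2*18/(-14 + (93 - 104)/(-101 - 62)) = 42828 - 2*18/(-14 - 11/(-163)) = 42828 - 2*18/(-14 - 11*(-1/163)) = 42828 - 2*18/(-14 + 11/163) = 42828 - 2*18/(-2271/163) = 42828 - 2*18*(-163)/2271 = 42828 - 1*(-1956/757) = 42828 + 1956/757 = 32422752/757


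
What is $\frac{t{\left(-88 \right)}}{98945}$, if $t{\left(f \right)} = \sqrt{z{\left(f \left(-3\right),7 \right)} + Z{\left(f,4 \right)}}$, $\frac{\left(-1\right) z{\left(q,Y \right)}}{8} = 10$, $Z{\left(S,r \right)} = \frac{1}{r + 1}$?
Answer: $\frac{i \sqrt{1995}}{494725} \approx 9.0283 \cdot 10^{-5} i$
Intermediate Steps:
$Z{\left(S,r \right)} = \frac{1}{1 + r}$
$z{\left(q,Y \right)} = -80$ ($z{\left(q,Y \right)} = \left(-8\right) 10 = -80$)
$t{\left(f \right)} = \frac{i \sqrt{1995}}{5}$ ($t{\left(f \right)} = \sqrt{-80 + \frac{1}{1 + 4}} = \sqrt{-80 + \frac{1}{5}} = \sqrt{- \frac{399}{5}} = \frac{i \sqrt{1995}}{5}$)
$\frac{t{\left(-88 \right)}}{98945} = \frac{\frac{1}{5} i \sqrt{1995}}{98945} = \frac{i \sqrt{1995}}{5} \cdot \frac{1}{98945} = \frac{i \sqrt{1995}}{494725}$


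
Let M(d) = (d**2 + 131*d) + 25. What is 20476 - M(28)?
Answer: 15999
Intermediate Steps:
M(d) = 25 + d**2 + 131*d
20476 - M(28) = 20476 - (25 + 28**2 + 131*28) = 20476 - (25 + 784 + 3668) = 20476 - 1*4477 = 20476 - 4477 = 15999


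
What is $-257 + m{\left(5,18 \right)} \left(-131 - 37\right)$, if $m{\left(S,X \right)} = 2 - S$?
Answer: $247$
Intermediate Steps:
$-257 + m{\left(5,18 \right)} \left(-131 - 37\right) = -257 + \left(2 - 5\right) \left(-131 - 37\right) = -257 + \left(2 - 5\right) \left(-168\right) = -257 - -504 = -257 + 504 = 247$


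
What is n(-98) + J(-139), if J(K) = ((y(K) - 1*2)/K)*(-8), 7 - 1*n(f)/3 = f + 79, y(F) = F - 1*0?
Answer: 9714/139 ≈ 69.885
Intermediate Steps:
y(F) = F (y(F) = F + 0 = F)
n(f) = -216 - 3*f (n(f) = 21 - 3*(f + 79) = 21 - 3*(79 + f) = 21 + (-237 - 3*f) = -216 - 3*f)
J(K) = -8*(-2 + K)/K (J(K) = ((K - 1*2)/K)*(-8) = ((K - 2)/K)*(-8) = ((-2 + K)/K)*(-8) = -8*(-2 + K)/K)
n(-98) + J(-139) = (-216 - 3*(-98)) + (-8 + 16/(-139)) = (-216 + 294) + (-8 + 16*(-1/139)) = 78 + (-8 - 16/139) = 78 - 1128/139 = 9714/139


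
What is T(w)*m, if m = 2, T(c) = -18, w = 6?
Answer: -36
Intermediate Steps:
T(w)*m = -18*2 = -36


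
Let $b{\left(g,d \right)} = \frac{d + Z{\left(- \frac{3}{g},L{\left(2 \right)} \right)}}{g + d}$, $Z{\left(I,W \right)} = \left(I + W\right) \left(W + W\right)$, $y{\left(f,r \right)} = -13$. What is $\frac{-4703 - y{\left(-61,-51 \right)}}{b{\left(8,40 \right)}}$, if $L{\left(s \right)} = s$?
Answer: $- \frac{150080}{31} \approx -4841.3$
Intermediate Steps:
$Z{\left(I,W \right)} = 2 W \left(I + W\right)$ ($Z{\left(I,W \right)} = \left(I + W\right) 2 W = 2 W \left(I + W\right)$)
$b{\left(g,d \right)} = \frac{8 + d - \frac{12}{g}}{d + g}$ ($b{\left(g,d \right)} = \frac{d + 2 \cdot 2 \left(- \frac{3}{g} + 2\right)}{g + d} = \frac{d + 2 \cdot 2 \left(2 - \frac{3}{g}\right)}{d + g} = \frac{d + \left(8 - \frac{12}{g}\right)}{d + g} = \frac{8 + d - \frac{12}{g}}{d + g}$)
$\frac{-4703 - y{\left(-61,-51 \right)}}{b{\left(8,40 \right)}} = \frac{-4703 - -13}{\frac{1}{8} \frac{1}{40 + 8} \left(-12 + 8 \cdot 8 + 40 \cdot 8\right)} = \frac{-4703 + 13}{\frac{1}{8} \cdot \frac{1}{48} \left(-12 + 64 + 320\right)} = - \frac{4690}{\frac{1}{8} \cdot \frac{1}{48} \cdot 372} = - \frac{4690}{\frac{31}{32}} = \left(-4690\right) \frac{32}{31} = - \frac{150080}{31}$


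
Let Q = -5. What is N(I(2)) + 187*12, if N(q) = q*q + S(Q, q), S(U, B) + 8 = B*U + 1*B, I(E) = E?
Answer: 2232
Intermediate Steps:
S(U, B) = -8 + B + B*U (S(U, B) = -8 + (B*U + 1*B) = -8 + (B*U + B) = -8 + (B + B*U) = -8 + B + B*U)
N(q) = -8 + q² - 4*q (N(q) = q*q + (-8 + q + q*(-5)) = q² + (-8 + q - 5*q) = q² + (-8 - 4*q) = -8 + q² - 4*q)
N(I(2)) + 187*12 = (-8 + 2² - 4*2) + 187*12 = (-8 + 4 - 8) + 2244 = -12 + 2244 = 2232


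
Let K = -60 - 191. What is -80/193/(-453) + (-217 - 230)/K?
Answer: 39100843/21944679 ≈ 1.7818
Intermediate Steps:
K = -251
-80/193/(-453) + (-217 - 230)/K = -80/193/(-453) + (-217 - 230)/(-251) = -80*1/193*(-1/453) - 447*(-1/251) = -80/193*(-1/453) + 447/251 = 80/87429 + 447/251 = 39100843/21944679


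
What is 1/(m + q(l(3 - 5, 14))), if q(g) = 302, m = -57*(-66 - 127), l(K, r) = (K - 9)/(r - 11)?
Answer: 1/11303 ≈ 8.8472e-5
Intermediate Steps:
l(K, r) = (-9 + K)/(-11 + r)
m = 11001 (m = -57*(-193) = 11001)
1/(m + q(l(3 - 5, 14))) = 1/(11001 + 302) = 1/11303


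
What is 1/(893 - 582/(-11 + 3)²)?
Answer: 32/28285 ≈ 0.0011313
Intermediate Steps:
1/(893 - 582/(-11 + 3)²) = 1/(893 - 582/((-8)²)) = 1/(893 - 582/64) = 1/(893 - 582*1/64) = 1/(893 - 291/32) = 1/(28285/32) = 32/28285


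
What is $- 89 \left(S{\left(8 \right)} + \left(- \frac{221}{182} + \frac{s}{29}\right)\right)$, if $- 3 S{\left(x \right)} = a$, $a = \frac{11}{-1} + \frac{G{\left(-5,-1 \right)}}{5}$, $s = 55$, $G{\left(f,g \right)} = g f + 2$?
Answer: $- \frac{701409}{2030} \approx -345.52$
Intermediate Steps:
$G{\left(f,g \right)} = 2 + f g$ ($G{\left(f,g \right)} = f g + 2 = 2 + f g$)
$a = - \frac{48}{5}$ ($a = \frac{11}{-1} + \frac{2 - -5}{5} = 11 \left(-1\right) + \left(2 + 5\right) \frac{1}{5} = -11 + 7 \cdot \frac{1}{5} = -11 + \frac{7}{5} = - \frac{48}{5} \approx -9.6$)
$S{\left(x \right)} = \frac{16}{5}$ ($S{\left(x \right)} = \left(- \frac{1}{3}\right) \left(- \frac{48}{5}\right) = \frac{16}{5}$)
$- 89 \left(S{\left(8 \right)} + \left(- \frac{221}{182} + \frac{s}{29}\right)\right) = - 89 \left(\frac{16}{5} + \left(- \frac{221}{182} + \frac{55}{29}\right)\right) = - 89 \left(\frac{16}{5} + \left(\left(-221\right) \frac{1}{182} + 55 \cdot \frac{1}{29}\right)\right) = - 89 \left(\frac{16}{5} + \left(- \frac{17}{14} + \frac{55}{29}\right)\right) = - 89 \left(\frac{16}{5} + \frac{277}{406}\right) = \left(-89\right) \frac{7881}{2030} = - \frac{701409}{2030}$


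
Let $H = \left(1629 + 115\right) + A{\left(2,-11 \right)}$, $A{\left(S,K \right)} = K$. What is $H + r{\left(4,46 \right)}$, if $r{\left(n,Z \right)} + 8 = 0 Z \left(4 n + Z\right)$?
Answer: $1725$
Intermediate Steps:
$r{\left(n,Z \right)} = -8$ ($r{\left(n,Z \right)} = -8 + 0 Z \left(4 n + Z\right) = -8 + 0 \left(Z + 4 n\right) = -8 + 0 = -8$)
$H = 1733$ ($H = \left(1629 + 115\right) - 11 = 1744 - 11 = 1733$)
$H + r{\left(4,46 \right)} = 1733 - 8 = 1725$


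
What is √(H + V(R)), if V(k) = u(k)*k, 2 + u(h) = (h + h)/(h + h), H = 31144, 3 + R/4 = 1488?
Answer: 2*√6301 ≈ 158.76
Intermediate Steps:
R = 5940 (R = -12 + 4*1488 = -12 + 5952 = 5940)
u(h) = -1 (u(h) = -2 + (h + h)/(h + h) = -2 + (2*h)/((2*h)) = -2 + (2*h)*(1/(2*h)) = -2 + 1 = -1)
V(k) = -k
√(H + V(R)) = √(31144 - 1*5940) = √(31144 - 5940) = √25204 = 2*√6301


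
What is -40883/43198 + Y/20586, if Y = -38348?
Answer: -1249087171/444637014 ≈ -2.8092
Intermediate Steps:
-40883/43198 + Y/20586 = -40883/43198 - 38348/20586 = -40883*1/43198 - 38348*1/20586 = -40883/43198 - 19174/10293 = -1249087171/444637014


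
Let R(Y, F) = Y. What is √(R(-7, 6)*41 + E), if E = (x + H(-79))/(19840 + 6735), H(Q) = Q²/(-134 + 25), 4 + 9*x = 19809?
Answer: I*√866686196893783/1738005 ≈ 16.939*I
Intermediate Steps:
x = 19805/9 (x = -4/9 + (⅑)*19809 = -4/9 + 2201 = 19805/9 ≈ 2200.6)
H(Q) = -Q²/109 (H(Q) = Q²/(-109) = -Q²/109)
E = 2102576/26070075 (E = (19805/9 - 1/109*(-79)²)/(19840 + 6735) = (19805/9 - 1/109*6241)/26575 = (19805/9 - 6241/109)*(1/26575) = (2102576/981)*(1/26575) = 2102576/26070075 ≈ 0.080651)
√(R(-7, 6)*41 + E) = √(-7*41 + 2102576/26070075) = √(-287 + 2102576/26070075) = √(-7480008949/26070075) = I*√866686196893783/1738005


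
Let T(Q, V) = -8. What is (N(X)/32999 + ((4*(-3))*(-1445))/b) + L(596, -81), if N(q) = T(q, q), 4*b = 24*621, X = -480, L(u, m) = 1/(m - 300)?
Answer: 12104161241/2602532133 ≈ 4.6509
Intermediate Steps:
L(u, m) = 1/(-300 + m)
b = 3726 (b = (24*621)/4 = (1/4)*14904 = 3726)
N(q) = -8
(N(X)/32999 + ((4*(-3))*(-1445))/b) + L(596, -81) = (-8/32999 + ((4*(-3))*(-1445))/3726) + 1/(-300 - 81) = (-8*1/32999 - 12*(-1445)*(1/3726)) + 1/(-381) = (-8/32999 + 17340*(1/3726)) - 1/381 = (-8/32999 + 2890/621) - 1/381 = 95362142/20492379 - 1/381 = 12104161241/2602532133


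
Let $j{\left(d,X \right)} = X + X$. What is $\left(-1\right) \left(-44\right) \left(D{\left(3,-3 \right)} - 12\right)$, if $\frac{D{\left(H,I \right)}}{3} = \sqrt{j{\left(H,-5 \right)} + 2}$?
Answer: $-528 + 264 i \sqrt{2} \approx -528.0 + 373.35 i$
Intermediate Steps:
$j{\left(d,X \right)} = 2 X$
$D{\left(H,I \right)} = 6 i \sqrt{2}$ ($D{\left(H,I \right)} = 3 \sqrt{2 \left(-5\right) + 2} = 3 \sqrt{-10 + 2} = 3 \sqrt{-8} = 3 \cdot 2 i \sqrt{2} = 6 i \sqrt{2}$)
$\left(-1\right) \left(-44\right) \left(D{\left(3,-3 \right)} - 12\right) = \left(-1\right) \left(-44\right) \left(6 i \sqrt{2} - 12\right) = 44 \left(-12 + 6 i \sqrt{2}\right) = -528 + 264 i \sqrt{2}$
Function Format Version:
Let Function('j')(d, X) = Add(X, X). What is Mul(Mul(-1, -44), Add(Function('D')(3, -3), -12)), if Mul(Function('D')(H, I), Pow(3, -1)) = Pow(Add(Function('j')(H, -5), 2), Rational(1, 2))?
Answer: Add(-528, Mul(264, I, Pow(2, Rational(1, 2)))) ≈ Add(-528.00, Mul(373.35, I))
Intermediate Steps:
Function('j')(d, X) = Mul(2, X)
Function('D')(H, I) = Mul(6, I, Pow(2, Rational(1, 2))) (Function('D')(H, I) = Mul(3, Pow(Add(Mul(2, -5), 2), Rational(1, 2))) = Mul(3, Pow(Add(-10, 2), Rational(1, 2))) = Mul(3, Pow(-8, Rational(1, 2))) = Mul(3, Mul(2, I, Pow(2, Rational(1, 2)))) = Mul(6, I, Pow(2, Rational(1, 2))))
Mul(Mul(-1, -44), Add(Function('D')(3, -3), -12)) = Mul(Mul(-1, -44), Add(Mul(6, I, Pow(2, Rational(1, 2))), -12)) = Mul(44, Add(-12, Mul(6, I, Pow(2, Rational(1, 2))))) = Add(-528, Mul(264, I, Pow(2, Rational(1, 2))))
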